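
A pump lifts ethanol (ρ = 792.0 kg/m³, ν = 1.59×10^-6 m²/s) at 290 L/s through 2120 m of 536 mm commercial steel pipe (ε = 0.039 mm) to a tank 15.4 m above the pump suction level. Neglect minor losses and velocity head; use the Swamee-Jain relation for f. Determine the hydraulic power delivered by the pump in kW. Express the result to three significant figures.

P_hyd ≈ 45.5 kW

V = 4Q/(πD²) = 1.285 m/s; Re = 4.33×10^5; ε/D = 7.28×10^-5; f = 0.01440
h_f = f(L/D)V²/2g = 4.796 m
Total head H = z + h_f = 15.4 + 4.796 = 20.20 m
P_hyd = ρgQH = 792.0·9.81·0.290·20.20 = 45.50 kW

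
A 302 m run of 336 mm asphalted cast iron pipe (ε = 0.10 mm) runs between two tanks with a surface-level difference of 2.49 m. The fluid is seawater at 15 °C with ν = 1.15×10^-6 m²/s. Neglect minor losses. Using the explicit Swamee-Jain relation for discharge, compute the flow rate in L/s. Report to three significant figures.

Q ≈ 163 L/s

Swamee-Jain (Type II): Q = -0.965·√(gD⁵h_f/L)·ln[ε/(3.7D) + √(3.17ν²L/(gD³h_f))]
√(gD⁵h_f/L) = √(9.81·0.336⁵·2.49/302) = 0.01861
ε/(3.7D) = 8.04×10^-5; √(3.17ν²L/(gD³h_f)) = 3.70×10^-5
Q = -0.965·0.01861·ln(1.174×10^-4) = 0.1625 m³/s
Check: V = 1.83 m/s, Re = 5.36×10^5, f = 0.01628, h_f = 2.51 m ≈ 2.49 m ✓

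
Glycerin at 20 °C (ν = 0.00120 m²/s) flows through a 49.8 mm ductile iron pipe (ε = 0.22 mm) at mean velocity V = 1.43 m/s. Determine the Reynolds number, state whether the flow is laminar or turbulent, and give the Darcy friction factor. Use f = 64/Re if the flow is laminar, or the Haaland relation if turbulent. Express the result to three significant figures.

Re ≈ 59.3; laminar; f = 64/Re ≈ 1.08

Re = VD/ν = 1.430·0.0498/0.00120 = 59.3
Re < 2300 → laminar → f = 64/Re = 1.078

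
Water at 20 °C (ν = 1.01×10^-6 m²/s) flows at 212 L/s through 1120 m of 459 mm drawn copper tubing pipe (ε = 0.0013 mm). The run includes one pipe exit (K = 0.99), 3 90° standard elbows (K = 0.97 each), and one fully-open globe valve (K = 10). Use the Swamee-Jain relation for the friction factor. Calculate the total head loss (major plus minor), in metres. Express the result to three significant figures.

H_L ≈ 3.77 m

V = 4Q/(πD²) = 1.281 m/s; V²/2g = 0.08366 m
Re = 5.82×10^5, ε/D = 2.83×10^-6 → f = 0.01279 (Swamee-Jain)
Major: h_f = f(L/D)·V²/2g = 0.01279·2440·0.08366 = 2.611 m
Minor: ΣK = 13.9; h_m = ΣK·V²/2g = 1.163 m
Total H_L = 2.611 + 1.163 = 3.774 m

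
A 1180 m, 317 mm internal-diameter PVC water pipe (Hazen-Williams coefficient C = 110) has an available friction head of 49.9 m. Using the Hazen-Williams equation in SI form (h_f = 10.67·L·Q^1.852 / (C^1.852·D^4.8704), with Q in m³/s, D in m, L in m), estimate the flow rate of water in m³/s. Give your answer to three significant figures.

Q ≈ 0.271 m³/s

Rearranging: Q = [h_f·C^1.852·D^4.8704 / (10.67·L)]^(1/1.852)
Q = [49.9·110^1.852·0.317^4.8704 / (10.67·1180)]^0.540 = 0.2706 m³/s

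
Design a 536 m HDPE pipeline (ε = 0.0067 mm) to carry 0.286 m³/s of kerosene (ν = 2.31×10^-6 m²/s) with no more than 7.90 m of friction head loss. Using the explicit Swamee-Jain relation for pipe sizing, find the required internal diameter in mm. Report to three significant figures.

Swamee-Jain (Type III): D = 0.66·[ε^1.25·(LQ²/(gh_f))^4.75 + ν·Q^9.4·(L/(gh_f))^5.2]^0.04
LQ²/(gh_f) = 0.5657; L/(gh_f) = 6.916
Term 1 = ε^1.25·(…)^4.75 = 2.28×10^-8; Term 2 = ν·Q^9.4·(…)^5.2 = 4.18×10^-7
D = 0.66·(2.28×10^-8 + 4.18×10^-7)^0.04 = 0.3675 m = 368 mm
Check: V = 2.70 m/s, Re = 4.29×10^5, f = 0.01372, h_f = 7.41 m ≈ 7.90 m ✓

D ≈ 368 mm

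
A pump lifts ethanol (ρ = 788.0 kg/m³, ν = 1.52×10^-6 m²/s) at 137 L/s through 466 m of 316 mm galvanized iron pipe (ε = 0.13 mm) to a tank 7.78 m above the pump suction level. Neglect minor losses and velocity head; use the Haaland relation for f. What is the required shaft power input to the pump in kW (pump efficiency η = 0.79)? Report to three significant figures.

V = 4Q/(πD²) = 1.747 m/s; Re = 3.63×10^5; ε/D = 4.11×10^-4; f = 0.01731
h_f = f(L/D)V²/2g = 3.969 m
Total head H = z + h_f = 7.78 + 3.969 = 11.75 m
P_hyd = ρgQH = 788.0·9.81·0.137·11.75 = 12.44 kW
P_shaft = P_hyd/η = 12.44/0.79 = 15.75 kW

P_shaft ≈ 15.8 kW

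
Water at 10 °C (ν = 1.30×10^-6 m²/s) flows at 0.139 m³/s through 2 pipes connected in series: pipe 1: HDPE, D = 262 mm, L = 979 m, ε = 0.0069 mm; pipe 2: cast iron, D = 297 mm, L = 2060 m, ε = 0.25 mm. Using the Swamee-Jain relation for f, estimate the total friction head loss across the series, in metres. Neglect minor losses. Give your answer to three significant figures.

H ≈ 45.0 m

Pipe 1: V = 2.578 m/s, Re = 5.20×10^5, ε/D = 2.63×10^-5, f = 0.01342, h_1 = f(L/D)V²/2g = 16.99 m
Pipe 2: V = 2.006 m/s, Re = 4.58×10^5, ε/D = 8.42×10^-4, f = 0.01969, h_2 = f(L/D)V²/2g = 28.03 m
Series → Q common, losses add: H = Σh = 45.02 m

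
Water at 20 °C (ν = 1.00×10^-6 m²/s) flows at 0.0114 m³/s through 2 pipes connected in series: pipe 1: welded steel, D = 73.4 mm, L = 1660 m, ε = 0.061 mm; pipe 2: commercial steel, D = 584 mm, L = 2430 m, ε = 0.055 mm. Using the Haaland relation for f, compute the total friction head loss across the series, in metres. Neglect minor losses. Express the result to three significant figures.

Pipe 1: V = 2.694 m/s, Re = 1.98×10^5, ε/D = 8.31×10^-4, f = 0.02023, h_1 = f(L/D)V²/2g = 169.2 m
Pipe 2: V = 0.04256 m/s, Re = 2.49×10^4, ε/D = 9.42×10^-5, f = 0.02457, h_2 = f(L/D)V²/2g = 0.009438 m
Series → Q common, losses add: H = Σh = 169.2 m

H ≈ 169 m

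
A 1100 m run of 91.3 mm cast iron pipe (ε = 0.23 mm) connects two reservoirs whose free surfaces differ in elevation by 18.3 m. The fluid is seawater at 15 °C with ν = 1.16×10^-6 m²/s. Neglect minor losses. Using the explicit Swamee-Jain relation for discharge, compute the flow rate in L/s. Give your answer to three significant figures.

Q ≈ 6.92 L/s

Swamee-Jain (Type II): Q = -0.965·√(gD⁵h_f/L)·ln[ε/(3.7D) + √(3.17ν²L/(gD³h_f))]
√(gD⁵h_f/L) = √(9.81·0.0913⁵·18.3/1100) = 0.001018
ε/(3.7D) = 6.81×10^-4; √(3.17ν²L/(gD³h_f)) = 1.85×10^-4
Q = -0.965·0.001018·ln(8.662×10^-4) = 0.006924 m³/s
Check: V = 1.06 m/s, Re = 8.32×10^4, f = 0.02691, h_f = 18.5 m ≈ 18.3 m ✓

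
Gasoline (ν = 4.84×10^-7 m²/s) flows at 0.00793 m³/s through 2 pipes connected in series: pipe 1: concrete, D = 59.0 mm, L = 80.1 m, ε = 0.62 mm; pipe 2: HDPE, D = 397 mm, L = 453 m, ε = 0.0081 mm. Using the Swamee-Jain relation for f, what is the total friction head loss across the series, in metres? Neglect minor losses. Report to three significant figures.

H ≈ 22.6 m

Pipe 1: V = 2.901 m/s, Re = 3.54×10^5, ε/D = 0.0105, f = 0.03882, h_1 = f(L/D)V²/2g = 22.60 m
Pipe 2: V = 0.06406 m/s, Re = 5.25×10^4, ε/D = 2.04×10^-5, f = 0.02062, h_2 = f(L/D)V²/2g = 0.004921 m
Series → Q common, losses add: H = Σh = 22.60 m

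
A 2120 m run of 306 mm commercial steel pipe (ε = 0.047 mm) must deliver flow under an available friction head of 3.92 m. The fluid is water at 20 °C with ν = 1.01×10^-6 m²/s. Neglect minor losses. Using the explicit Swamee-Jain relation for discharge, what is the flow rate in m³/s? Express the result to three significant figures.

Q ≈ 0.0608 m³/s

Swamee-Jain (Type II): Q = -0.965·√(gD⁵h_f/L)·ln[ε/(3.7D) + √(3.17ν²L/(gD³h_f))]
√(gD⁵h_f/L) = √(9.81·0.306⁵·3.92/2120) = 0.006976
ε/(3.7D) = 4.15×10^-5; √(3.17ν²L/(gD³h_f)) = 7.89×10^-5
Q = -0.965·0.006976·ln(1.204×10^-4) = 0.06075 m³/s
Check: V = 0.826 m/s, Re = 2.50×10^5, f = 0.01629, h_f = 3.93 m ≈ 3.92 m ✓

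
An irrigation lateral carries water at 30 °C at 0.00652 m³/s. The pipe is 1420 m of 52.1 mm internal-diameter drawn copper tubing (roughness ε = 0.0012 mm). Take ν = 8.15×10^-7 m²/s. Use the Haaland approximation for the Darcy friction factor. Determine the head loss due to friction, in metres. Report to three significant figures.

V = 4Q/(πD²) = 4·0.00652/(π·0.0521²) = 3.058 m/s
Re = VD/ν = 3.058·0.0521/8.15×10^-7 = 1.96×10^5 → turbulent
ε/D = 0.0012/52.1 = 2.30×10^-5
Haaland: f = 0.01571
h_f = f(L/D)V²/(2g) = 0.01571·(1420/0.0521)·3.058²/(2·9.81) = 204.1 m

h_f ≈ 204 m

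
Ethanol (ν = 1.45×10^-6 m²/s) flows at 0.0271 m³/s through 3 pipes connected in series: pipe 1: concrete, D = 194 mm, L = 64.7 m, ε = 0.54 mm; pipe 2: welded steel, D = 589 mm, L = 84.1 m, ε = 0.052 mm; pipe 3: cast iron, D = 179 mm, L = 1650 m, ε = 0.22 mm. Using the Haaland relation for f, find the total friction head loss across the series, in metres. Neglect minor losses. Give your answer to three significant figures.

Pipe 1: V = 0.9168 m/s, Re = 1.23×10^5, ε/D = 0.00278, f = 0.02668, h_1 = f(L/D)V²/2g = 0.3813 m
Pipe 2: V = 0.09946 m/s, Re = 4.04×10^4, ε/D = 8.83×10^-5, f = 0.02196, h_2 = f(L/D)V²/2g = 0.001581 m
Pipe 3: V = 1.077 m/s, Re = 1.33×10^5, ε/D = 0.00123, f = 0.02228, h_3 = f(L/D)V²/2g = 12.14 m
Series → Q common, losses add: H = Σh = 12.52 m

H ≈ 12.5 m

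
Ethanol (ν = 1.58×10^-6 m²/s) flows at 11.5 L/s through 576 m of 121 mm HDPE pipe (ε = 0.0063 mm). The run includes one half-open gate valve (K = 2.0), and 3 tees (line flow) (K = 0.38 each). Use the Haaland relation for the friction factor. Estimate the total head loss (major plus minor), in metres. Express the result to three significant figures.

H_L ≈ 4.78 m

V = 4Q/(πD²) = 1.000 m/s; V²/2g = 0.05098 m
Re = 7.66×10^4, ε/D = 5.21×10^-5 → f = 0.01904 (Haaland)
Major: h_f = f(L/D)·V²/2g = 0.01904·4760·0.05098 = 4.621 m
Minor: ΣK = 3.14; h_m = ΣK·V²/2g = 0.1601 m
Total H_L = 4.621 + 0.1601 = 4.781 m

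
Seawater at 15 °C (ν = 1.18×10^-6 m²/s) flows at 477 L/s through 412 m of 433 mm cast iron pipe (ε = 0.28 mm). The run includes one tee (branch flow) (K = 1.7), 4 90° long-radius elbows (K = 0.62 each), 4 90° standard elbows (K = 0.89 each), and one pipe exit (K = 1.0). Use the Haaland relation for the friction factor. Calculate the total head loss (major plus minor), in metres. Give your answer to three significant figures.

V = 4Q/(πD²) = 3.239 m/s; V²/2g = 0.5348 m
Re = 1.19×10^6, ε/D = 6.47×10^-4 → f = 0.01805 (Haaland)
Major: h_f = f(L/D)·V²/2g = 0.01805·951.5·0.5348 = 9.186 m
Minor: ΣK = 8.74; h_m = ΣK·V²/2g = 4.674 m
Total H_L = 9.186 + 4.674 = 13.86 m

H_L ≈ 13.9 m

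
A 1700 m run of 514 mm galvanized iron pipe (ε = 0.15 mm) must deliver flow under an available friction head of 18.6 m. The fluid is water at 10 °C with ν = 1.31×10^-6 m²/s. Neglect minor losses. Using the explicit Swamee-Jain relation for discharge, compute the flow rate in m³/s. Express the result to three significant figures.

Swamee-Jain (Type II): Q = -0.965·√(gD⁵h_f/L)·ln[ε/(3.7D) + √(3.17ν²L/(gD³h_f))]
√(gD⁵h_f/L) = √(9.81·0.514⁵·18.6/1700) = 0.06205
ε/(3.7D) = 7.89×10^-5; √(3.17ν²L/(gD³h_f)) = 1.93×10^-5
Q = -0.965·0.06205·ln(9.819×10^-5) = 0.5526 m³/s
Check: V = 2.66 m/s, Re = 1.04×10^6, f = 0.01565, h_f = 18.7 m ≈ 18.6 m ✓

Q ≈ 0.553 m³/s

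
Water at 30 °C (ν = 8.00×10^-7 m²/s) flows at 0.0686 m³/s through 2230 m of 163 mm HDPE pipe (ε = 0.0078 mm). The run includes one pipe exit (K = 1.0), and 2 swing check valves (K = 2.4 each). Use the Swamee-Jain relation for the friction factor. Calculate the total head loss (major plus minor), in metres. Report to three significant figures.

V = 4Q/(πD²) = 3.287 m/s; V²/2g = 0.5508 m
Re = 6.70×10^5, ε/D = 4.79×10^-5 → f = 0.01327 (Swamee-Jain)
Major: h_f = f(L/D)·V²/2g = 0.01327·13681·0.5508 = 100.0 m
Minor: ΣK = 5.80; h_m = ΣK·V²/2g = 3.195 m
Total H_L = 100.0 + 3.195 = 103.2 m

H_L ≈ 103 m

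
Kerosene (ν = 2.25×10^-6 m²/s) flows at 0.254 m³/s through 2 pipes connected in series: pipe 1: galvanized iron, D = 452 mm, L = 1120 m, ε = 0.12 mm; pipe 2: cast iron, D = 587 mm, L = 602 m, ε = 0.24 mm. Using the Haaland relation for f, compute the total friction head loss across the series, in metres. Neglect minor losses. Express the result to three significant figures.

Pipe 1: V = 1.583 m/s, Re = 3.18×10^5, ε/D = 2.65×10^-4, f = 0.01646, h_1 = f(L/D)V²/2g = 5.210 m
Pipe 2: V = 0.9386 m/s, Re = 2.45×10^5, ε/D = 4.09×10^-4, f = 0.01781, h_2 = f(L/D)V²/2g = 0.8201 m
Series → Q common, losses add: H = Σh = 6.031 m

H ≈ 6.03 m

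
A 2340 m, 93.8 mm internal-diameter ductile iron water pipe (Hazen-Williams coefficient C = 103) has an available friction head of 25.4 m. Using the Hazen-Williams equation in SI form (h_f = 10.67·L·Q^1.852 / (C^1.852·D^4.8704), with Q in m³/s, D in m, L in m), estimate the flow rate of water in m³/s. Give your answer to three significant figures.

Rearranging: Q = [h_f·C^1.852·D^4.8704 / (10.67·L)]^(1/1.852)
Q = [25.4·103^1.852·0.0938^4.8704 / (10.67·2340)]^0.540 = 0.004944 m³/s

Q ≈ 0.00494 m³/s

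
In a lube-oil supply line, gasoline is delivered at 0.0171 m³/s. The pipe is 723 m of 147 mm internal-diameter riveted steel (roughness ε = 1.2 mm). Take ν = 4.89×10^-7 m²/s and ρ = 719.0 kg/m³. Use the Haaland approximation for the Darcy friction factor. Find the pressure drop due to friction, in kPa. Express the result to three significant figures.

V = 4Q/(πD²) = 4·0.0171/(π·0.147²) = 1.008 m/s
Re = VD/ν = 1.008·0.147/4.89×10^-7 = 3.03×10^5 → turbulent
ε/D = 1.2/147 = 0.00816
Haaland: f = 0.03571
h_f = f(L/D)V²/(2g) = 0.03571·(723/0.147)·1.008²/(2·9.81) = 9.088 m
Δp = ρg·h_f = 719.0·9.81·9.088 = 64.10 kPa

Δp ≈ 64.1 kPa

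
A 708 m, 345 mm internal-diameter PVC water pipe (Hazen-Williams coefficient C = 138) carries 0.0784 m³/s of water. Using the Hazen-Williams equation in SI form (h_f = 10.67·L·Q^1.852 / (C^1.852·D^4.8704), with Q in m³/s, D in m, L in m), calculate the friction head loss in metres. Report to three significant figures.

h_f ≈ 1.31 m

h_f = 10.67·708·0.0784^1.852 / (138^1.852·0.345^4.8704) = 1.313 m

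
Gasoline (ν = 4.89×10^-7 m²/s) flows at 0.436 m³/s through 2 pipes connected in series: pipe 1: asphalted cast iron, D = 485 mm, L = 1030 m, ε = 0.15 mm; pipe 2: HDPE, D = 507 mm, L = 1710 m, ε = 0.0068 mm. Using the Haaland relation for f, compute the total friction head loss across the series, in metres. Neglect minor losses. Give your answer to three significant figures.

H ≈ 17.7 m

Pipe 1: V = 2.360 m/s, Re = 2.34×10^6, ε/D = 3.09×10^-4, f = 0.01534, h_1 = f(L/D)V²/2g = 9.249 m
Pipe 2: V = 2.160 m/s, Re = 2.24×10^6, ε/D = 1.34×10^-5, f = 0.01059, h_2 = f(L/D)V²/2g = 8.491 m
Series → Q common, losses add: H = Σh = 17.74 m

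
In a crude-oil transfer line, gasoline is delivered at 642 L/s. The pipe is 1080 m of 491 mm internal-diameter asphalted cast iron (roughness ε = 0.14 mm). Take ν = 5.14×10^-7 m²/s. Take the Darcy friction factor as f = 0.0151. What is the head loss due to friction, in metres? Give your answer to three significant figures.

h_f ≈ 19.5 m

V = 4Q/(πD²) = 4·0.642/(π·0.491²) = 3.391 m/s
h_f = f(L/D)V²/(2g) = 0.01510·(1080/0.491)·3.391²/(2·9.81) = 19.46 m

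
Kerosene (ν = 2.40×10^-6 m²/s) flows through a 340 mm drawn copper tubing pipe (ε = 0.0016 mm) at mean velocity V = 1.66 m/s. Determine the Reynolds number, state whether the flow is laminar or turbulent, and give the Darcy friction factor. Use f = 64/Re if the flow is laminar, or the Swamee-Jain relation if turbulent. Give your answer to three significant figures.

Re ≈ 2.35×10^5; turbulent; f ≈ 0.0151

Re = VD/ν = 1.660·0.340/2.40×10^-6 = 2.35×10^5
Re > 4000 → turbulent; ε/D = 4.71×10^-6
Swamee-Jain: f = 0.01510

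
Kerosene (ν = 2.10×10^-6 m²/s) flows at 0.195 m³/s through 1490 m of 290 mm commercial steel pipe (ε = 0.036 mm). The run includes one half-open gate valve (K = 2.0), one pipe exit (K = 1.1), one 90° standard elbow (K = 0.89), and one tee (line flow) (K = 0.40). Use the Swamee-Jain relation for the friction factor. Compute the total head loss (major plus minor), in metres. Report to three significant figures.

V = 4Q/(πD²) = 2.952 m/s; V²/2g = 0.4442 m
Re = 4.08×10^5, ε/D = 1.24×10^-4 → f = 0.01508 (Swamee-Jain)
Major: h_f = f(L/D)·V²/2g = 0.01508·5138·0.4442 = 34.42 m
Minor: ΣK = 4.39; h_m = ΣK·V²/2g = 1.950 m
Total H_L = 34.42 + 1.950 = 36.37 m

H_L ≈ 36.4 m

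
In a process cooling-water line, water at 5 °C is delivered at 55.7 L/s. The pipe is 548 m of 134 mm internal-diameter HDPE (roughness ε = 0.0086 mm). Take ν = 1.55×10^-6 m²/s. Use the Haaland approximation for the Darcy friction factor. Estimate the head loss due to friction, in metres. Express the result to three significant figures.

V = 4Q/(πD²) = 4·0.0557/(π·0.134²) = 3.950 m/s
Re = VD/ν = 3.950·0.134/1.55×10^-6 = 3.41×10^5 → turbulent
ε/D = 0.0086/134 = 6.42×10^-5
Haaland: f = 0.01462
h_f = f(L/D)V²/(2g) = 0.01462·(548/0.134)·3.950²/(2·9.81) = 47.53 m

h_f ≈ 47.5 m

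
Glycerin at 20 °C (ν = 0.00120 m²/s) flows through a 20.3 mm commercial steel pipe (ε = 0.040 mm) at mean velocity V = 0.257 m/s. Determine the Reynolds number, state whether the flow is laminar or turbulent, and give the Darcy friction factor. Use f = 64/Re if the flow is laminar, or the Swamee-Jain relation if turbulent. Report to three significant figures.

Re = VD/ν = 0.2570·0.0203/0.00120 = 4.35
Re < 2300 → laminar → f = 64/Re = 14.72

Re ≈ 4.35; laminar; f = 64/Re ≈ 14.7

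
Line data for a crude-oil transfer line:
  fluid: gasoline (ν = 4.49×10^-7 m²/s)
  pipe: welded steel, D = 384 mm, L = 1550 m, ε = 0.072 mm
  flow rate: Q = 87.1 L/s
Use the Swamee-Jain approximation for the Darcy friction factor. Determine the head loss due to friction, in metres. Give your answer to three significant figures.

h_f ≈ 1.75 m

V = 4Q/(πD²) = 4·0.0871/(π·0.384²) = 0.7521 m/s
Re = VD/ν = 0.7521·0.384/4.49×10^-7 = 6.43×10^5 → turbulent
ε/D = 0.072/384 = 1.87×10^-4
Swamee-Jain: f = 0.01508
h_f = f(L/D)V²/(2g) = 0.01508·(1550/0.384)·0.7521²/(2·9.81) = 1.754 m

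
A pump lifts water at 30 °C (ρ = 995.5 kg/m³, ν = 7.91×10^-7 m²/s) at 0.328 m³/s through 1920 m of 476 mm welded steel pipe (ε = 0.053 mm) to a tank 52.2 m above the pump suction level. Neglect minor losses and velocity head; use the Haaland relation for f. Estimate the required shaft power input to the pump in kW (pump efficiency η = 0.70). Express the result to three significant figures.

P_shaft ≈ 282 kW

V = 4Q/(πD²) = 1.843 m/s; Re = 1.11×10^6; ε/D = 1.11×10^-4; f = 0.01339
h_f = f(L/D)V²/2g = 9.351 m
Total head H = z + h_f = 52.2 + 9.351 = 61.55 m
P_hyd = ρgQH = 995.5·9.81·0.328·61.55 = 197.2 kW
P_shaft = P_hyd/η = 197.2/0.70 = 281.7 kW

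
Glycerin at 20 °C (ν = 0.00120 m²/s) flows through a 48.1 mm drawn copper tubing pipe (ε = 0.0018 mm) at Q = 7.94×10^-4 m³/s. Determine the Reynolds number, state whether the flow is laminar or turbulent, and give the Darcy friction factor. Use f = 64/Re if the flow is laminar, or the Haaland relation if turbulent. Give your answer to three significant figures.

V = 4Q/(πD²) = 0.4370 m/s
Re = VD/ν = 0.4370·0.0481/0.00120 = 17.5
Re < 2300 → laminar → f = 64/Re = 3.654

Re ≈ 17.5; laminar; f = 64/Re ≈ 3.65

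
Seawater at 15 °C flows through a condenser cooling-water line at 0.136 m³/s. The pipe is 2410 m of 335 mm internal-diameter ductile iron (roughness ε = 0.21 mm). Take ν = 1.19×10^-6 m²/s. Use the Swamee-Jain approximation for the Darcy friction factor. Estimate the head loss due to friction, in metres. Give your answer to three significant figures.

h_f ≈ 16.3 m

V = 4Q/(πD²) = 4·0.136/(π·0.335²) = 1.543 m/s
Re = VD/ν = 1.543·0.335/1.19×10^-6 = 4.34×10^5 → turbulent
ε/D = 0.21/335 = 6.27×10^-4
Swamee-Jain: f = 0.01864
h_f = f(L/D)V²/(2g) = 0.01864·(2410/0.335)·1.543²/(2·9.81) = 16.27 m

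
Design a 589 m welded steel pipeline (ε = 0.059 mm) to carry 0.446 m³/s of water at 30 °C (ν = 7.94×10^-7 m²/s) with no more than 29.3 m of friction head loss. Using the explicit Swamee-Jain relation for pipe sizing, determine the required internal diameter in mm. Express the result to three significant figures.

Swamee-Jain (Type III): D = 0.66·[ε^1.25·(LQ²/(gh_f))^4.75 + ν·Q^9.4·(L/(gh_f))^5.2]^0.04
LQ²/(gh_f) = 0.4076; L/(gh_f) = 2.049
Term 1 = ε^1.25·(…)^4.75 = 7.28×10^-8; Term 2 = ν·Q^9.4·(…)^5.2 = 1.67×10^-8
D = 0.66·(7.28×10^-8 + 1.67×10^-8)^0.04 = 0.3448 m = 345 mm
Check: V = 4.78 m/s, Re = 2.07×10^6, f = 0.01393, h_f = 27.7 m ≈ 29.3 m ✓

D ≈ 345 mm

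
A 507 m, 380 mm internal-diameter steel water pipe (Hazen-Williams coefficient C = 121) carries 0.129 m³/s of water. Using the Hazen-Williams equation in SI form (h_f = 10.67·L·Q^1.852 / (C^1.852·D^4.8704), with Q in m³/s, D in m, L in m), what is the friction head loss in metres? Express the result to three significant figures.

h_f ≈ 1.88 m

h_f = 10.67·507·0.129^1.852 / (121^1.852·0.380^4.8704) = 1.885 m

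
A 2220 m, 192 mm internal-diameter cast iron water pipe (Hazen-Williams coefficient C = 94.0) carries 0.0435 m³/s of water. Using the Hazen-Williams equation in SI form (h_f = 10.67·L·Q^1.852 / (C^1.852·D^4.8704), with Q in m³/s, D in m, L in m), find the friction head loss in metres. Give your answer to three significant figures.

h_f = 10.67·2220·0.0435^1.852 / (94.0^1.852·0.192^4.8704) = 48.91 m

h_f ≈ 48.9 m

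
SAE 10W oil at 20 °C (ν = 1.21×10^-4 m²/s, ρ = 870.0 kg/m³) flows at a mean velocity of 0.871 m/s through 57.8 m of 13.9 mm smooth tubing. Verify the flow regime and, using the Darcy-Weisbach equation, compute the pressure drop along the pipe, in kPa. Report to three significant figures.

Re = VD/ν = 0.871·0.01390/1.21×10^-4 = 100 → laminar (Re < 2300)
f = 64/Re = 0.6396
h_f = f(L/D)V²/(2g) = 0.6396·(57.8/0.01390)·0.871²/(2·9.81) = 102.8 m
Δp = ρg·h_f = 870.0·9.81·102.8 = 877.8 kPa

Δp ≈ 878 kPa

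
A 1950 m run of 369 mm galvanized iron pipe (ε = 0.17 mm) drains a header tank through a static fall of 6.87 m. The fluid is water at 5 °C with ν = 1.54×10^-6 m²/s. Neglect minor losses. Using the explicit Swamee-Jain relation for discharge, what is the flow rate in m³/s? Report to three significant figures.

Swamee-Jain (Type II): Q = -0.965·√(gD⁵h_f/L)·ln[ε/(3.7D) + √(3.17ν²L/(gD³h_f))]
√(gD⁵h_f/L) = √(9.81·0.369⁵·6.87/1950) = 0.01538
ε/(3.7D) = 1.25×10^-4; √(3.17ν²L/(gD³h_f)) = 6.58×10^-5
Q = -0.965·0.01538·ln(1.903×10^-4) = 0.1271 m³/s
Check: V = 1.19 m/s, Re = 2.85×10^5, f = 0.01817, h_f = 6.91 m ≈ 6.87 m ✓

Q ≈ 0.127 m³/s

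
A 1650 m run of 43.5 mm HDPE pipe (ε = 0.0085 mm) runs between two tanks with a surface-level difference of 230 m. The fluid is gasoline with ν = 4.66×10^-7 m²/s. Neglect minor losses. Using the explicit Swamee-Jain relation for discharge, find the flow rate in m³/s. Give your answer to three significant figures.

Q ≈ 0.00398 m³/s

Swamee-Jain (Type II): Q = -0.965·√(gD⁵h_f/L)·ln[ε/(3.7D) + √(3.17ν²L/(gD³h_f))]
√(gD⁵h_f/L) = √(9.81·0.0435⁵·230/1650) = 4.615×10^-4
ε/(3.7D) = 5.28×10^-5; √(3.17ν²L/(gD³h_f)) = 7.82×10^-5
Q = -0.965·4.615×10^-4·ln(1.310×10^-4) = 0.003982 m³/s
Check: V = 2.68 m/s, Re = 2.50×10^5, f = 0.01662, h_f = 231 m ≈ 230 m ✓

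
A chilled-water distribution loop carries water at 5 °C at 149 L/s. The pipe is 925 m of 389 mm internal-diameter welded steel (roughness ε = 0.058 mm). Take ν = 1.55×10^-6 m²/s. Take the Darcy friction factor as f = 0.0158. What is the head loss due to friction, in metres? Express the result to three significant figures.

h_f ≈ 3.01 m

V = 4Q/(πD²) = 4·0.149/(π·0.389²) = 1.254 m/s
h_f = f(L/D)V²/(2g) = 0.01580·(925/0.389)·1.254²/(2·9.81) = 3.010 m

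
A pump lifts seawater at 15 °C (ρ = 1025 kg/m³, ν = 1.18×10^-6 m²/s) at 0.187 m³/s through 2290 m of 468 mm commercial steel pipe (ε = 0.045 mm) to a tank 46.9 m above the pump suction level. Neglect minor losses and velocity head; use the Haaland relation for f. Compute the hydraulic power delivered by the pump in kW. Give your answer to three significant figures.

P_hyd ≈ 96.2 kW

V = 4Q/(πD²) = 1.087 m/s; Re = 4.31×10^5; ε/D = 9.62×10^-5; f = 0.01448
h_f = f(L/D)V²/2g = 4.267 m
Total head H = z + h_f = 46.9 + 4.267 = 51.17 m
P_hyd = ρgQH = 1025·9.81·0.187·51.17 = 96.21 kW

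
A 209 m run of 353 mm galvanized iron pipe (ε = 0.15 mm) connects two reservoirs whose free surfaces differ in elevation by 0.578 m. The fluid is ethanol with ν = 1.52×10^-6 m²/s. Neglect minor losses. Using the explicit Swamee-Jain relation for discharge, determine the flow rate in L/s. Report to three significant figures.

Q ≈ 101 L/s

Swamee-Jain (Type II): Q = -0.965·√(gD⁵h_f/L)·ln[ε/(3.7D) + √(3.17ν²L/(gD³h_f))]
√(gD⁵h_f/L) = √(9.81·0.353⁵·0.578/209) = 0.01219
ε/(3.7D) = 1.15×10^-4; √(3.17ν²L/(gD³h_f)) = 7.83×10^-5
Q = -0.965·0.01219·ln(1.932×10^-4) = 0.1006 m³/s
Check: V = 1.03 m/s, Re = 2.39×10^5, f = 0.01822, h_f = 0.581 m ≈ 0.578 m ✓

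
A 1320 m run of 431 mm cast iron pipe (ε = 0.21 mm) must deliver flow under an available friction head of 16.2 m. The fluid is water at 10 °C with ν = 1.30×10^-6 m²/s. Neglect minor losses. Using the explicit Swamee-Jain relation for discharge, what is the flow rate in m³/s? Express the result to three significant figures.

Swamee-Jain (Type II): Q = -0.965·√(gD⁵h_f/L)·ln[ε/(3.7D) + √(3.17ν²L/(gD³h_f))]
√(gD⁵h_f/L) = √(9.81·0.431⁵·16.2/1320) = 0.04232
ε/(3.7D) = 1.32×10^-4; √(3.17ν²L/(gD³h_f)) = 2.36×10^-5
Q = -0.965·0.04232·ln(1.553×10^-4) = 0.3581 m³/s
Check: V = 2.45 m/s, Re = 8.14×10^5, f = 0.01733, h_f = 16.3 m ≈ 16.2 m ✓

Q ≈ 0.358 m³/s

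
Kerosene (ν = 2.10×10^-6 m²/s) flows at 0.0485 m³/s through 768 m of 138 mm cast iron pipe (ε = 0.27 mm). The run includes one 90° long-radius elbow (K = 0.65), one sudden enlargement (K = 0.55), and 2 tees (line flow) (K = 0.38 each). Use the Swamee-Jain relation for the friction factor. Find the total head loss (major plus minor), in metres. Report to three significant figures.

V = 4Q/(πD²) = 3.243 m/s; V²/2g = 0.5359 m
Re = 2.13×10^5, ε/D = 0.00196 → f = 0.02431 (Swamee-Jain)
Major: h_f = f(L/D)·V²/2g = 0.02431·5565·0.5359 = 72.49 m
Minor: ΣK = 1.96; h_m = ΣK·V²/2g = 1.050 m
Total H_L = 72.49 + 1.050 = 73.54 m

H_L ≈ 73.5 m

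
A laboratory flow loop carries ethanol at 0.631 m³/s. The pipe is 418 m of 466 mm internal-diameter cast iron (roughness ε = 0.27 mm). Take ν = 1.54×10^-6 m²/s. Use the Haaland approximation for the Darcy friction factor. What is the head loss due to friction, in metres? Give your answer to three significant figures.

V = 4Q/(πD²) = 4·0.631/(π·0.466²) = 3.700 m/s
Re = VD/ν = 3.700·0.466/1.54×10^-6 = 1.12×10^6 → turbulent
ε/D = 0.27/466 = 5.79×10^-4
Haaland: f = 0.01765
h_f = f(L/D)V²/(2g) = 0.01765·(418/0.466)·3.700²/(2·9.81) = 11.05 m

h_f ≈ 11.0 m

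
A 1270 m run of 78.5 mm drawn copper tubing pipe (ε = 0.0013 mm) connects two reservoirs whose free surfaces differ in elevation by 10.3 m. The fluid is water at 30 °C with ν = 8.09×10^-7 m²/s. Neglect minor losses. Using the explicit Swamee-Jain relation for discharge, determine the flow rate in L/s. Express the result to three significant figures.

Q ≈ 3.92 L/s

Swamee-Jain (Type II): Q = -0.965·√(gD⁵h_f/L)·ln[ε/(3.7D) + √(3.17ν²L/(gD³h_f))]
√(gD⁵h_f/L) = √(9.81·0.0785⁵·10.3/1270) = 4.870×10^-4
ε/(3.7D) = 4.48×10^-6; √(3.17ν²L/(gD³h_f)) = 2.32×10^-4
Q = -0.965·4.870×10^-4·ln(2.367×10^-4) = 0.003924 m³/s
Check: V = 0.811 m/s, Re = 7.87×10^4, f = 0.01888, h_f = 10.2 m ≈ 10.3 m ✓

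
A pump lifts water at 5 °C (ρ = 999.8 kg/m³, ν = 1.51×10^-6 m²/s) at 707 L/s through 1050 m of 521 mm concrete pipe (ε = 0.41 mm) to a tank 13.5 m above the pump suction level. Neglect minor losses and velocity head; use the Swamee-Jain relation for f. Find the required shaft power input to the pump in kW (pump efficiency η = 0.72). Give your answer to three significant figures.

V = 4Q/(πD²) = 3.316 m/s; Re = 1.14×10^6; ε/D = 7.87×10^-4; f = 0.01894
h_f = f(L/D)V²/2g = 21.40 m
Total head H = z + h_f = 13.5 + 21.40 = 34.90 m
P_hyd = ρgQH = 999.8·9.81·0.707·34.90 = 242.0 kW
P_shaft = P_hyd/η = 242.0/0.72 = 336.1 kW

P_shaft ≈ 336 kW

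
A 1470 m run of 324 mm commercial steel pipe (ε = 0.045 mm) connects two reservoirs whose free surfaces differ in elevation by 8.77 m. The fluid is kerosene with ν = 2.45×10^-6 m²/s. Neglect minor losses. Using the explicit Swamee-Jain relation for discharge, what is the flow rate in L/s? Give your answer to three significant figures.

Q ≈ 124 L/s

Swamee-Jain (Type II): Q = -0.965·√(gD⁵h_f/L)·ln[ε/(3.7D) + √(3.17ν²L/(gD³h_f))]
√(gD⁵h_f/L) = √(9.81·0.324⁵·8.77/1470) = 0.01446
ε/(3.7D) = 3.75×10^-5; √(3.17ν²L/(gD³h_f)) = 9.78×10^-5
Q = -0.965·0.01446·ln(1.353×10^-4) = 0.1243 m³/s
Check: V = 1.51 m/s, Re = 1.99×10^5, f = 0.01670, h_f = 8.77 m ≈ 8.77 m ✓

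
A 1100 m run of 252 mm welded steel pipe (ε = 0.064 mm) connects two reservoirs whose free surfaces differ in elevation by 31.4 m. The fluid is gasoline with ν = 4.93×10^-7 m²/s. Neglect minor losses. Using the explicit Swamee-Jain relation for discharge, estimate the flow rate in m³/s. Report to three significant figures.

Swamee-Jain (Type II): Q = -0.965·√(gD⁵h_f/L)·ln[ε/(3.7D) + √(3.17ν²L/(gD³h_f))]
√(gD⁵h_f/L) = √(9.81·0.252⁵·31.4/1100) = 0.01687
ε/(3.7D) = 6.86×10^-5; √(3.17ν²L/(gD³h_f)) = 1.31×10^-5
Q = -0.965·0.01687·ln(8.175×10^-5) = 0.1532 m³/s
Check: V = 3.07 m/s, Re = 1.57×10^6, f = 0.01504, h_f = 31.6 m ≈ 31.4 m ✓

Q ≈ 0.153 m³/s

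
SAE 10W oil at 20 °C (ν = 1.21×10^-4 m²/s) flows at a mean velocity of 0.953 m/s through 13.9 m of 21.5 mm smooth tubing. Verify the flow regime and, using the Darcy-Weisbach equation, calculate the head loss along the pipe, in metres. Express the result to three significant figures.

h_f ≈ 11.3 m

Re = VD/ν = 0.953·0.02150/1.21×10^-4 = 169 → laminar (Re < 2300)
f = 64/Re = 0.3779
h_f = f(L/D)V²/(2g) = 0.3779·(13.9/0.02150)·0.953²/(2·9.81) = 11.31 m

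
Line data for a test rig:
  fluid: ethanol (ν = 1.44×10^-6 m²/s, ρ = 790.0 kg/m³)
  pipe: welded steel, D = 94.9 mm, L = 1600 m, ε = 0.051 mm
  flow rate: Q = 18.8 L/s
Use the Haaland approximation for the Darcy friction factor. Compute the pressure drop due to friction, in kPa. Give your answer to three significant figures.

V = 4Q/(πD²) = 4·0.0188/(π·0.0949²) = 2.658 m/s
Re = VD/ν = 2.658·0.0949/1.44×10^-6 = 1.75×10^5 → turbulent
ε/D = 0.051/94.9 = 5.37×10^-4
Haaland: f = 0.01905
h_f = f(L/D)V²/(2g) = 0.01905·(1600/0.0949)·2.658²/(2·9.81) = 115.6 m
Δp = ρg·h_f = 790.0·9.81·115.6 = 896.1 kPa

Δp ≈ 896 kPa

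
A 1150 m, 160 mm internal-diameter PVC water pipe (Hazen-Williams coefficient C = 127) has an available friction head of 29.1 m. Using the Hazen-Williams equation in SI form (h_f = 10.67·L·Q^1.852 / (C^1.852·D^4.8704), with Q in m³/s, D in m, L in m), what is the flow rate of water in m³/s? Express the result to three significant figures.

Q ≈ 0.0392 m³/s

Rearranging: Q = [h_f·C^1.852·D^4.8704 / (10.67·L)]^(1/1.852)
Q = [29.1·127^1.852·0.160^4.8704 / (10.67·1150)]^0.540 = 0.03921 m³/s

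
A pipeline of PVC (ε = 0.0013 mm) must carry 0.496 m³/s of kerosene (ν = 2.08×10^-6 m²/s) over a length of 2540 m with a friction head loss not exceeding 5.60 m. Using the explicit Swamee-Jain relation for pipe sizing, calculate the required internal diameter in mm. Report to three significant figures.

D ≈ 667 mm

Swamee-Jain (Type III): D = 0.66·[ε^1.25·(LQ²/(gh_f))^4.75 + ν·Q^9.4·(L/(gh_f))^5.2]^0.04
LQ²/(gh_f) = 11.37; L/(gh_f) = 46.24
Term 1 = ε^1.25·(…)^4.75 = 0.00455; Term 2 = ν·Q^9.4·(…)^5.2 = 1.30
D = 0.66·(0.00455 + 1.30)^0.04 = 0.6670 m = 667 mm
Check: V = 1.42 m/s, Re = 4.55×10^5, f = 0.01334, h_f = 5.22 m ≈ 5.60 m ✓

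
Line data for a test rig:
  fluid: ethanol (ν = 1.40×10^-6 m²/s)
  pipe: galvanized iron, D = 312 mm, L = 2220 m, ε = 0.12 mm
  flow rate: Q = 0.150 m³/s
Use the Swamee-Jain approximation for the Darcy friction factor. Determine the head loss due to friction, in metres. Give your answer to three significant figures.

V = 4Q/(πD²) = 4·0.150/(π·0.312²) = 1.962 m/s
Re = VD/ν = 1.962·0.312/1.40×10^-6 = 4.37×10^5 → turbulent
ε/D = 0.12/312 = 3.85×10^-4
Swamee-Jain: f = 0.01715
h_f = f(L/D)V²/(2g) = 0.01715·(2220/0.312)·1.962²/(2·9.81) = 23.94 m

h_f ≈ 23.9 m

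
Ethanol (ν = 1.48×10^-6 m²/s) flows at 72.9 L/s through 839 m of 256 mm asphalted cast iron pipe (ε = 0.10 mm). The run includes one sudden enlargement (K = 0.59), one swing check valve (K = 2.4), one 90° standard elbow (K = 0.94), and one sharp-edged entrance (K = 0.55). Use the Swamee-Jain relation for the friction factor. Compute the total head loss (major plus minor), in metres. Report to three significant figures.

V = 4Q/(πD²) = 1.416 m/s; V²/2g = 0.1022 m
Re = 2.45×10^5, ε/D = 3.91×10^-4 → f = 0.01798 (Swamee-Jain)
Major: h_f = f(L/D)·V²/2g = 0.01798·3277·0.1022 = 6.024 m
Minor: ΣK = 4.48; h_m = ΣK·V²/2g = 0.4580 m
Total H_L = 6.024 + 0.4580 = 6.482 m

H_L ≈ 6.48 m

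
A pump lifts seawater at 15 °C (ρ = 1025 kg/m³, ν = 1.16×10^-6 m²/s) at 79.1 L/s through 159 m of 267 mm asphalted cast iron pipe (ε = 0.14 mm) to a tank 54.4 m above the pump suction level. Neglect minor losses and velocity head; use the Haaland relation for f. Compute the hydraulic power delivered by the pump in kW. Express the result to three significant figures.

V = 4Q/(πD²) = 1.413 m/s; Re = 3.25×10^5; ε/D = 5.24×10^-4; f = 0.01812
h_f = f(L/D)V²/2g = 1.098 m
Total head H = z + h_f = 54.4 + 1.098 = 55.50 m
P_hyd = ρgQH = 1025·9.81·0.0791·55.50 = 44.14 kW

P_hyd ≈ 44.1 kW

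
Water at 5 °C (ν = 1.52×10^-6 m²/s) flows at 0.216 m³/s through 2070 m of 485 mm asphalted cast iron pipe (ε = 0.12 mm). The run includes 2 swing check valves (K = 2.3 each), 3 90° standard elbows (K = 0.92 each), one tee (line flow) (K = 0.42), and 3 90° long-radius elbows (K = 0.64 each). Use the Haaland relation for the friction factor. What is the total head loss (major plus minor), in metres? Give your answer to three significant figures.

H_L ≈ 5.46 m

V = 4Q/(πD²) = 1.169 m/s; V²/2g = 0.06967 m
Re = 3.73×10^5, ε/D = 2.47×10^-4 → f = 0.01609 (Haaland)
Major: h_f = f(L/D)·V²/2g = 0.01609·4268·0.06967 = 4.785 m
Minor: ΣK = 9.70; h_m = ΣK·V²/2g = 0.6758 m
Total H_L = 4.785 + 0.6758 = 5.461 m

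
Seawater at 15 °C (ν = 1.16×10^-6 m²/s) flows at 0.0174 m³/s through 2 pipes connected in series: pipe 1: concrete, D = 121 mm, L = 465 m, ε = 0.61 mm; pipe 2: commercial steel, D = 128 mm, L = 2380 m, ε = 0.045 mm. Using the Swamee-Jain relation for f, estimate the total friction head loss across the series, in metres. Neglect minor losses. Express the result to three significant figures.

Pipe 1: V = 1.513 m/s, Re = 1.58×10^5, ε/D = 0.00504, f = 0.03124, h_1 = f(L/D)V²/2g = 14.01 m
Pipe 2: V = 1.352 m/s, Re = 1.49×10^5, ε/D = 3.52×10^-4, f = 0.01872, h_2 = f(L/D)V²/2g = 32.44 m
Series → Q common, losses add: H = Σh = 46.45 m

H ≈ 46.4 m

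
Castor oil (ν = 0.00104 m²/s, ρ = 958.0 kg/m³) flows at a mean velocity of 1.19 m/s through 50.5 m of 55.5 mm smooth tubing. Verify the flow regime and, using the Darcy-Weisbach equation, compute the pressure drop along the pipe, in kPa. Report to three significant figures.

Δp ≈ 622 kPa

Re = VD/ν = 1.19·0.05550/0.00104 = 63.5 → laminar (Re < 2300)
f = 64/Re = 1.008
h_f = f(L/D)V²/(2g) = 1.008·(50.5/0.05550)·1.19²/(2·9.81) = 66.19 m
Δp = ρg·h_f = 958.0·9.81·66.19 = 622.0 kPa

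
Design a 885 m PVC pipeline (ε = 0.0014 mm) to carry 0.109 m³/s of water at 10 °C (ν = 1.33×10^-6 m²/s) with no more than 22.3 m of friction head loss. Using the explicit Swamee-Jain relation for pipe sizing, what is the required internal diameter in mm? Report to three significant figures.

Swamee-Jain (Type III): D = 0.66·[ε^1.25·(LQ²/(gh_f))^4.75 + ν·Q^9.4·(L/(gh_f))^5.2]^0.04
LQ²/(gh_f) = 0.04806; L/(gh_f) = 4.045
Term 1 = ε^1.25·(…)^4.75 = 2.64×10^-14; Term 2 = ν·Q^9.4·(…)^5.2 = 1.71×10^-12
D = 0.66·(2.64×10^-14 + 1.71×10^-12)^0.04 = 0.2234 m = 223 mm
Check: V = 2.78 m/s, Re = 4.67×10^5, f = 0.01335, h_f = 20.8 m ≈ 22.3 m ✓

D ≈ 223 mm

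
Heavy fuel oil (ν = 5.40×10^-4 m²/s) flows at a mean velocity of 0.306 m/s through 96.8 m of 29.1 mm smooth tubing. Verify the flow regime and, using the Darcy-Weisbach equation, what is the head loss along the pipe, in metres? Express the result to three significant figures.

h_f ≈ 61.6 m

Re = VD/ν = 0.306·0.02910/5.40×10^-4 = 16.5 → laminar (Re < 2300)
f = 64/Re = 3.881
h_f = f(L/D)V²/(2g) = 3.881·(96.8/0.02910)·0.306²/(2·9.81) = 61.61 m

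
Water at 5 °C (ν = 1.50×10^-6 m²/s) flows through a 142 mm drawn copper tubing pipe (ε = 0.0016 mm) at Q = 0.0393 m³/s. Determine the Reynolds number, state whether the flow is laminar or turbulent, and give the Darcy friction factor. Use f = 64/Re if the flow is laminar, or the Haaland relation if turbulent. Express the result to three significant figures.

V = 4Q/(πD²) = 2.482 m/s
Re = VD/ν = 2.482·0.142/1.50×10^-6 = 2.35×10^5
Re > 4000 → turbulent; ε/D = 1.13×10^-5
Haaland: f = 0.01510

Re ≈ 2.35×10^5; turbulent; f ≈ 0.0151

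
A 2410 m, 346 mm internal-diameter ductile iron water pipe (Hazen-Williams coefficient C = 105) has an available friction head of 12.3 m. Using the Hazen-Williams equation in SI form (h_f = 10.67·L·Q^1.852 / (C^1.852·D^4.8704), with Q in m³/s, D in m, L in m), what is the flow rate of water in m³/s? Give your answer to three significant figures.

Rearranging: Q = [h_f·C^1.852·D^4.8704 / (10.67·L)]^(1/1.852)
Q = [12.3·105^1.852·0.346^4.8704 / (10.67·2410)]^0.540 = 0.1038 m³/s

Q ≈ 0.104 m³/s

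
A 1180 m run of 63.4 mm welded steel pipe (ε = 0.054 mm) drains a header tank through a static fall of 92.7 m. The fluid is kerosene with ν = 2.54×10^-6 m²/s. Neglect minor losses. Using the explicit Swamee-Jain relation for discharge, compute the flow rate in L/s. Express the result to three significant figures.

Q ≈ 6.43 L/s

Swamee-Jain (Type II): Q = -0.965·√(gD⁵h_f/L)·ln[ε/(3.7D) + √(3.17ν²L/(gD³h_f))]
√(gD⁵h_f/L) = √(9.81·0.0634⁵·92.7/1180) = 8.885×10^-4
ε/(3.7D) = 2.30×10^-4; √(3.17ν²L/(gD³h_f)) = 3.23×10^-4
Q = -0.965·8.885×10^-4·ln(5.529×10^-4) = 0.006431 m³/s
Check: V = 2.04 m/s, Re = 5.08×10^4, f = 0.02369, h_f = 93.2 m ≈ 92.7 m ✓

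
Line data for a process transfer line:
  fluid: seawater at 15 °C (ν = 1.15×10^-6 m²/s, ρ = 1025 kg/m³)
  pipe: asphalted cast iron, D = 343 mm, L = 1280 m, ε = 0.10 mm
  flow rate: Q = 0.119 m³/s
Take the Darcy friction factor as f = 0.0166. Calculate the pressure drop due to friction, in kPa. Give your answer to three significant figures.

Δp ≈ 52.7 kPa

V = 4Q/(πD²) = 4·0.119/(π·0.343²) = 1.288 m/s
h_f = f(L/D)V²/(2g) = 0.01660·(1280/0.343)·1.288²/(2·9.81) = 5.237 m
Δp = ρg·h_f = 1025·9.81·5.237 = 52.66 kPa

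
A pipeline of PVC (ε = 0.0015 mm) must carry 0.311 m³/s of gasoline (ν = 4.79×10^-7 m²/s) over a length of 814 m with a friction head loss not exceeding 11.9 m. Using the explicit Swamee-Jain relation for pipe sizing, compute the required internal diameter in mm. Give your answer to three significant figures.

D ≈ 357 mm

Swamee-Jain (Type III): D = 0.66·[ε^1.25·(LQ²/(gh_f))^4.75 + ν·Q^9.4·(L/(gh_f))^5.2]^0.04
LQ²/(gh_f) = 0.6744; L/(gh_f) = 6.973
Term 1 = ε^1.25·(…)^4.75 = 8.08×10^-9; Term 2 = ν·Q^9.4·(…)^5.2 = 1.99×10^-7
D = 0.66·(8.08×10^-9 + 1.99×10^-7)^0.04 = 0.3566 m = 357 mm
Check: V = 3.11 m/s, Re = 2.32×10^6, f = 0.01030, h_f = 11.6 m ≈ 11.9 m ✓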